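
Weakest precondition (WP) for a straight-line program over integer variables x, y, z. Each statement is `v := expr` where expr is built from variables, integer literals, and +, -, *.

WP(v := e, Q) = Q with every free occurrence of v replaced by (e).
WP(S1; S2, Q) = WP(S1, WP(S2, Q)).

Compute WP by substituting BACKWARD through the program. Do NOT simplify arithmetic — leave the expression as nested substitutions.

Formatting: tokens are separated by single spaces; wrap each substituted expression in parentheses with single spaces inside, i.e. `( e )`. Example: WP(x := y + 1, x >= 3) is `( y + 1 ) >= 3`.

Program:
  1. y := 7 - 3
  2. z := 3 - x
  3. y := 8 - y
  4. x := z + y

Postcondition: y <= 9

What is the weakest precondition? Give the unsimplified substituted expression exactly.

post: y <= 9
stmt 4: x := z + y  -- replace 0 occurrence(s) of x with (z + y)
  => y <= 9
stmt 3: y := 8 - y  -- replace 1 occurrence(s) of y with (8 - y)
  => ( 8 - y ) <= 9
stmt 2: z := 3 - x  -- replace 0 occurrence(s) of z with (3 - x)
  => ( 8 - y ) <= 9
stmt 1: y := 7 - 3  -- replace 1 occurrence(s) of y with (7 - 3)
  => ( 8 - ( 7 - 3 ) ) <= 9

Answer: ( 8 - ( 7 - 3 ) ) <= 9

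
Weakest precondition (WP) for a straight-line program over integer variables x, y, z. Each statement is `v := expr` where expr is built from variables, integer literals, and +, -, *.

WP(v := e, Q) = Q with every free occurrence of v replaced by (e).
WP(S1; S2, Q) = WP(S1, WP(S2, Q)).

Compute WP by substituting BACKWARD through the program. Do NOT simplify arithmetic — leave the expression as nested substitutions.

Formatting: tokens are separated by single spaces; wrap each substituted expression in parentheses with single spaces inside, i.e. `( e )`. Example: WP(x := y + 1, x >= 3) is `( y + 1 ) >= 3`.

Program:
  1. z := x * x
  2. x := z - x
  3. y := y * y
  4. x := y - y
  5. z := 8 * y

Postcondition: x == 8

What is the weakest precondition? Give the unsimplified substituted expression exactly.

post: x == 8
stmt 5: z := 8 * y  -- replace 0 occurrence(s) of z with (8 * y)
  => x == 8
stmt 4: x := y - y  -- replace 1 occurrence(s) of x with (y - y)
  => ( y - y ) == 8
stmt 3: y := y * y  -- replace 2 occurrence(s) of y with (y * y)
  => ( ( y * y ) - ( y * y ) ) == 8
stmt 2: x := z - x  -- replace 0 occurrence(s) of x with (z - x)
  => ( ( y * y ) - ( y * y ) ) == 8
stmt 1: z := x * x  -- replace 0 occurrence(s) of z with (x * x)
  => ( ( y * y ) - ( y * y ) ) == 8

Answer: ( ( y * y ) - ( y * y ) ) == 8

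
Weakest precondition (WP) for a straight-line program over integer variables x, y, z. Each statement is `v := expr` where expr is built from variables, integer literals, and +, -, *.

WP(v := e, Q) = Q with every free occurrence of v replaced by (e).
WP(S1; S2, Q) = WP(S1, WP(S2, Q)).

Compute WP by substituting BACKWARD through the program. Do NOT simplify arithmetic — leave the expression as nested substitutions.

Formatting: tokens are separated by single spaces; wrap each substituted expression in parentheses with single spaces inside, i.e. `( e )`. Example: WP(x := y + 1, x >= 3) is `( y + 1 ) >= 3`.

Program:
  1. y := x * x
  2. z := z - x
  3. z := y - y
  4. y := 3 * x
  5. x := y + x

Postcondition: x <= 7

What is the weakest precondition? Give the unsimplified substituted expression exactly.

Answer: ( ( 3 * x ) + x ) <= 7

Derivation:
post: x <= 7
stmt 5: x := y + x  -- replace 1 occurrence(s) of x with (y + x)
  => ( y + x ) <= 7
stmt 4: y := 3 * x  -- replace 1 occurrence(s) of y with (3 * x)
  => ( ( 3 * x ) + x ) <= 7
stmt 3: z := y - y  -- replace 0 occurrence(s) of z with (y - y)
  => ( ( 3 * x ) + x ) <= 7
stmt 2: z := z - x  -- replace 0 occurrence(s) of z with (z - x)
  => ( ( 3 * x ) + x ) <= 7
stmt 1: y := x * x  -- replace 0 occurrence(s) of y with (x * x)
  => ( ( 3 * x ) + x ) <= 7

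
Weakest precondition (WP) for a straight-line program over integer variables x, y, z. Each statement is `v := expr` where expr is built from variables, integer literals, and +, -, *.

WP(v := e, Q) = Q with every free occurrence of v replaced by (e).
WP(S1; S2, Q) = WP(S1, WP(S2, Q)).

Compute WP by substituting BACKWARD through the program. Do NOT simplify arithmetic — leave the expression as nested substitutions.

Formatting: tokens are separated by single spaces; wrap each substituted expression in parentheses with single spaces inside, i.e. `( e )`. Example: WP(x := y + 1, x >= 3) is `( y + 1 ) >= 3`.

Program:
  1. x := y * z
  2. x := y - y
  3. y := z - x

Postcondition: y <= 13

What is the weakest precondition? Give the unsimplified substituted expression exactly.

post: y <= 13
stmt 3: y := z - x  -- replace 1 occurrence(s) of y with (z - x)
  => ( z - x ) <= 13
stmt 2: x := y - y  -- replace 1 occurrence(s) of x with (y - y)
  => ( z - ( y - y ) ) <= 13
stmt 1: x := y * z  -- replace 0 occurrence(s) of x with (y * z)
  => ( z - ( y - y ) ) <= 13

Answer: ( z - ( y - y ) ) <= 13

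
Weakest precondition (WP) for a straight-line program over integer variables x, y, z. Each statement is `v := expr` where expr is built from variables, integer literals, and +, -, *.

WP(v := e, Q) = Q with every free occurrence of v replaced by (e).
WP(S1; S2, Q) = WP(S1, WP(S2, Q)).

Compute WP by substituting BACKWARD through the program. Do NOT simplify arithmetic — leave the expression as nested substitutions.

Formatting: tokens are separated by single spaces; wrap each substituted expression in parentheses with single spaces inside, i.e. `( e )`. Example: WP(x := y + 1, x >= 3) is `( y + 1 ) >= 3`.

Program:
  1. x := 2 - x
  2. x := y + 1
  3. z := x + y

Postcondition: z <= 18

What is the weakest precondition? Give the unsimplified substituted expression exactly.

post: z <= 18
stmt 3: z := x + y  -- replace 1 occurrence(s) of z with (x + y)
  => ( x + y ) <= 18
stmt 2: x := y + 1  -- replace 1 occurrence(s) of x with (y + 1)
  => ( ( y + 1 ) + y ) <= 18
stmt 1: x := 2 - x  -- replace 0 occurrence(s) of x with (2 - x)
  => ( ( y + 1 ) + y ) <= 18

Answer: ( ( y + 1 ) + y ) <= 18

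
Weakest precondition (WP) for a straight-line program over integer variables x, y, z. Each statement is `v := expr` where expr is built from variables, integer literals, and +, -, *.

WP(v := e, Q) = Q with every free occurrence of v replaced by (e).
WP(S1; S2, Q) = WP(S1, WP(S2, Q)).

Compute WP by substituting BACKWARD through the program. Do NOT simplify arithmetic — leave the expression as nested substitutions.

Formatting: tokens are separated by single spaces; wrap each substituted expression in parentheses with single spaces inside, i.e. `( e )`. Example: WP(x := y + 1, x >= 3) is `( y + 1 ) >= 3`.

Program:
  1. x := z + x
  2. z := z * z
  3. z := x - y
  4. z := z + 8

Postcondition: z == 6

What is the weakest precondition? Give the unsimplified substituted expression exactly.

post: z == 6
stmt 4: z := z + 8  -- replace 1 occurrence(s) of z with (z + 8)
  => ( z + 8 ) == 6
stmt 3: z := x - y  -- replace 1 occurrence(s) of z with (x - y)
  => ( ( x - y ) + 8 ) == 6
stmt 2: z := z * z  -- replace 0 occurrence(s) of z with (z * z)
  => ( ( x - y ) + 8 ) == 6
stmt 1: x := z + x  -- replace 1 occurrence(s) of x with (z + x)
  => ( ( ( z + x ) - y ) + 8 ) == 6

Answer: ( ( ( z + x ) - y ) + 8 ) == 6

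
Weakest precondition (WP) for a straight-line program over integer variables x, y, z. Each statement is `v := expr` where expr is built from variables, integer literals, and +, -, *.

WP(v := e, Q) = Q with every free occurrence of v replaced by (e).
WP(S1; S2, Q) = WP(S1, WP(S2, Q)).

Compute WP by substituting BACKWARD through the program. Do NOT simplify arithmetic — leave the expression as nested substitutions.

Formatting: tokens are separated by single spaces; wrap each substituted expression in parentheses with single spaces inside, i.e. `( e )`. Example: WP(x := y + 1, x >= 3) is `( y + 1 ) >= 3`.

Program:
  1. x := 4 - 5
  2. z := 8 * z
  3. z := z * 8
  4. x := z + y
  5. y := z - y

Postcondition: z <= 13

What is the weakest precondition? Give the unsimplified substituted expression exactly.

Answer: ( ( 8 * z ) * 8 ) <= 13

Derivation:
post: z <= 13
stmt 5: y := z - y  -- replace 0 occurrence(s) of y with (z - y)
  => z <= 13
stmt 4: x := z + y  -- replace 0 occurrence(s) of x with (z + y)
  => z <= 13
stmt 3: z := z * 8  -- replace 1 occurrence(s) of z with (z * 8)
  => ( z * 8 ) <= 13
stmt 2: z := 8 * z  -- replace 1 occurrence(s) of z with (8 * z)
  => ( ( 8 * z ) * 8 ) <= 13
stmt 1: x := 4 - 5  -- replace 0 occurrence(s) of x with (4 - 5)
  => ( ( 8 * z ) * 8 ) <= 13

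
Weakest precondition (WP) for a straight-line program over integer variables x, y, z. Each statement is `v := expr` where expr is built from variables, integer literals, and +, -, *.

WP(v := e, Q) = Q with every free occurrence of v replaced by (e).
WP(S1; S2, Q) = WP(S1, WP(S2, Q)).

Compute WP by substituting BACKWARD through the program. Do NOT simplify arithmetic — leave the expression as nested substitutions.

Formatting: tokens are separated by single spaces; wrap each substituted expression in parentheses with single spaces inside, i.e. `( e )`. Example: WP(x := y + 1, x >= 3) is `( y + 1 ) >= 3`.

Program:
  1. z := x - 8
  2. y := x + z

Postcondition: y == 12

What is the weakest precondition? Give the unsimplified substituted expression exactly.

post: y == 12
stmt 2: y := x + z  -- replace 1 occurrence(s) of y with (x + z)
  => ( x + z ) == 12
stmt 1: z := x - 8  -- replace 1 occurrence(s) of z with (x - 8)
  => ( x + ( x - 8 ) ) == 12

Answer: ( x + ( x - 8 ) ) == 12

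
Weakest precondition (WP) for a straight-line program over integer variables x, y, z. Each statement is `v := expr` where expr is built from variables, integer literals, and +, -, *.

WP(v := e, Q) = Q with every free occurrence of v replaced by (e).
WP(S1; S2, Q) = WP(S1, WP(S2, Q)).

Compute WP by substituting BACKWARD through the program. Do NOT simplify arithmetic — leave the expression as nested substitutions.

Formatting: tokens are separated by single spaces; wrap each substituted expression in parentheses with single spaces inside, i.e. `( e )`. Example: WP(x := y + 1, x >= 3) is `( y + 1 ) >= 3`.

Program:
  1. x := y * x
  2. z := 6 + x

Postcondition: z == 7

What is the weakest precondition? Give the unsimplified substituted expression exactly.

post: z == 7
stmt 2: z := 6 + x  -- replace 1 occurrence(s) of z with (6 + x)
  => ( 6 + x ) == 7
stmt 1: x := y * x  -- replace 1 occurrence(s) of x with (y * x)
  => ( 6 + ( y * x ) ) == 7

Answer: ( 6 + ( y * x ) ) == 7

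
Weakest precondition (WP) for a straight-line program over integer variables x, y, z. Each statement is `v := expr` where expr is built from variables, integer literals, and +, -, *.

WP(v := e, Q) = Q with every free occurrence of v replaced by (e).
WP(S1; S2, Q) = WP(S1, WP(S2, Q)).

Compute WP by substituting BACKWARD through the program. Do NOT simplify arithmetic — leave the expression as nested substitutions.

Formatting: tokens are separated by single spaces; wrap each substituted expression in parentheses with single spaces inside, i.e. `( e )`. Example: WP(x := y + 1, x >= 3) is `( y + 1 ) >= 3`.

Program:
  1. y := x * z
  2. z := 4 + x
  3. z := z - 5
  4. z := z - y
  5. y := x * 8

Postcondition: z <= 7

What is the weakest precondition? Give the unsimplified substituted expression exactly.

post: z <= 7
stmt 5: y := x * 8  -- replace 0 occurrence(s) of y with (x * 8)
  => z <= 7
stmt 4: z := z - y  -- replace 1 occurrence(s) of z with (z - y)
  => ( z - y ) <= 7
stmt 3: z := z - 5  -- replace 1 occurrence(s) of z with (z - 5)
  => ( ( z - 5 ) - y ) <= 7
stmt 2: z := 4 + x  -- replace 1 occurrence(s) of z with (4 + x)
  => ( ( ( 4 + x ) - 5 ) - y ) <= 7
stmt 1: y := x * z  -- replace 1 occurrence(s) of y with (x * z)
  => ( ( ( 4 + x ) - 5 ) - ( x * z ) ) <= 7

Answer: ( ( ( 4 + x ) - 5 ) - ( x * z ) ) <= 7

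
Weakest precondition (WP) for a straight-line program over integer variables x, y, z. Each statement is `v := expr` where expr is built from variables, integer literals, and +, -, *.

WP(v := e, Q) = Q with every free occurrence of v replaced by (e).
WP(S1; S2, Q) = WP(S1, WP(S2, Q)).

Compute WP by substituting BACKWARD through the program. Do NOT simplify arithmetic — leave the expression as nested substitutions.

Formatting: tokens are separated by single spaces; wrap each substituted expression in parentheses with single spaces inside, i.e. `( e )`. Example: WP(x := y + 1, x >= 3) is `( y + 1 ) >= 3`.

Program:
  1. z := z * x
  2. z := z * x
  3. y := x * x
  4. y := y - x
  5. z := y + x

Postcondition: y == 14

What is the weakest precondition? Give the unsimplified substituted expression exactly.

Answer: ( ( x * x ) - x ) == 14

Derivation:
post: y == 14
stmt 5: z := y + x  -- replace 0 occurrence(s) of z with (y + x)
  => y == 14
stmt 4: y := y - x  -- replace 1 occurrence(s) of y with (y - x)
  => ( y - x ) == 14
stmt 3: y := x * x  -- replace 1 occurrence(s) of y with (x * x)
  => ( ( x * x ) - x ) == 14
stmt 2: z := z * x  -- replace 0 occurrence(s) of z with (z * x)
  => ( ( x * x ) - x ) == 14
stmt 1: z := z * x  -- replace 0 occurrence(s) of z with (z * x)
  => ( ( x * x ) - x ) == 14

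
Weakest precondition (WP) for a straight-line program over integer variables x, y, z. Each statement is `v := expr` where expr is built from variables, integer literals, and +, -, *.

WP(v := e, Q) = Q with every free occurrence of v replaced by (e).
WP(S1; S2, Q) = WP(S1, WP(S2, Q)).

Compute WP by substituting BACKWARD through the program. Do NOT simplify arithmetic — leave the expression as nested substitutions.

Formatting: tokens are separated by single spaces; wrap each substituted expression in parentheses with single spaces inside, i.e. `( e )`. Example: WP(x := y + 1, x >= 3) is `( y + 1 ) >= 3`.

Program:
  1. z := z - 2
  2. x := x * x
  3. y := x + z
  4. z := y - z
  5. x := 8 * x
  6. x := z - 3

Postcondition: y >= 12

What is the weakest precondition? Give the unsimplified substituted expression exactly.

post: y >= 12
stmt 6: x := z - 3  -- replace 0 occurrence(s) of x with (z - 3)
  => y >= 12
stmt 5: x := 8 * x  -- replace 0 occurrence(s) of x with (8 * x)
  => y >= 12
stmt 4: z := y - z  -- replace 0 occurrence(s) of z with (y - z)
  => y >= 12
stmt 3: y := x + z  -- replace 1 occurrence(s) of y with (x + z)
  => ( x + z ) >= 12
stmt 2: x := x * x  -- replace 1 occurrence(s) of x with (x * x)
  => ( ( x * x ) + z ) >= 12
stmt 1: z := z - 2  -- replace 1 occurrence(s) of z with (z - 2)
  => ( ( x * x ) + ( z - 2 ) ) >= 12

Answer: ( ( x * x ) + ( z - 2 ) ) >= 12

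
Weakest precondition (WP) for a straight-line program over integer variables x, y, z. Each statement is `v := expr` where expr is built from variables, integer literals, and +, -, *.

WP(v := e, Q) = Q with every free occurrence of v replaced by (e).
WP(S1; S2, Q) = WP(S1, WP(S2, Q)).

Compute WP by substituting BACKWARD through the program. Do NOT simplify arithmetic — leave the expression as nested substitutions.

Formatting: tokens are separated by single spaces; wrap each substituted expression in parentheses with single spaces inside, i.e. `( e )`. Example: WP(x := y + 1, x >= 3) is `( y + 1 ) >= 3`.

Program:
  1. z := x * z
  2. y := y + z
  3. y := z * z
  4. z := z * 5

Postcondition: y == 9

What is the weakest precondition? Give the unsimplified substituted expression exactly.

Answer: ( ( x * z ) * ( x * z ) ) == 9

Derivation:
post: y == 9
stmt 4: z := z * 5  -- replace 0 occurrence(s) of z with (z * 5)
  => y == 9
stmt 3: y := z * z  -- replace 1 occurrence(s) of y with (z * z)
  => ( z * z ) == 9
stmt 2: y := y + z  -- replace 0 occurrence(s) of y with (y + z)
  => ( z * z ) == 9
stmt 1: z := x * z  -- replace 2 occurrence(s) of z with (x * z)
  => ( ( x * z ) * ( x * z ) ) == 9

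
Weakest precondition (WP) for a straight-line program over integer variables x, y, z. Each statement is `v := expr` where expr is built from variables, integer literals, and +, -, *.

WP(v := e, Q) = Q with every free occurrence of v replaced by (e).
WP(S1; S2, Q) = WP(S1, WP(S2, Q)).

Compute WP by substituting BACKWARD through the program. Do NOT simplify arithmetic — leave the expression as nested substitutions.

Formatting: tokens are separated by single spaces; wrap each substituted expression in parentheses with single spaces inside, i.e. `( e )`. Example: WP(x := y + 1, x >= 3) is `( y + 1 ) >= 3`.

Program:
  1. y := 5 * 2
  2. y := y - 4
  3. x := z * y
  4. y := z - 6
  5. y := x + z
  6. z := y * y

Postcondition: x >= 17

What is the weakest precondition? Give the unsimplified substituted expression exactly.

Answer: ( z * ( ( 5 * 2 ) - 4 ) ) >= 17

Derivation:
post: x >= 17
stmt 6: z := y * y  -- replace 0 occurrence(s) of z with (y * y)
  => x >= 17
stmt 5: y := x + z  -- replace 0 occurrence(s) of y with (x + z)
  => x >= 17
stmt 4: y := z - 6  -- replace 0 occurrence(s) of y with (z - 6)
  => x >= 17
stmt 3: x := z * y  -- replace 1 occurrence(s) of x with (z * y)
  => ( z * y ) >= 17
stmt 2: y := y - 4  -- replace 1 occurrence(s) of y with (y - 4)
  => ( z * ( y - 4 ) ) >= 17
stmt 1: y := 5 * 2  -- replace 1 occurrence(s) of y with (5 * 2)
  => ( z * ( ( 5 * 2 ) - 4 ) ) >= 17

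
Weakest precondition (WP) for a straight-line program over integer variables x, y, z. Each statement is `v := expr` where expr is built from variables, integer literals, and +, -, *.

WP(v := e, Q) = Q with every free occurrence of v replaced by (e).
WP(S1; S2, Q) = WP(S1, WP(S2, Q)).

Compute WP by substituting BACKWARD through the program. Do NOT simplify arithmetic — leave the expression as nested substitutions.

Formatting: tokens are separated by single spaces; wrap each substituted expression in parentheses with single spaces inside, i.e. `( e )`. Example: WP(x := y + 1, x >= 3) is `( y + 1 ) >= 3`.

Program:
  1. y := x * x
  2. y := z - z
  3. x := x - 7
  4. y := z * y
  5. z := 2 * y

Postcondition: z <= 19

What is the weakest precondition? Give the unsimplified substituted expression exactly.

Answer: ( 2 * ( z * ( z - z ) ) ) <= 19

Derivation:
post: z <= 19
stmt 5: z := 2 * y  -- replace 1 occurrence(s) of z with (2 * y)
  => ( 2 * y ) <= 19
stmt 4: y := z * y  -- replace 1 occurrence(s) of y with (z * y)
  => ( 2 * ( z * y ) ) <= 19
stmt 3: x := x - 7  -- replace 0 occurrence(s) of x with (x - 7)
  => ( 2 * ( z * y ) ) <= 19
stmt 2: y := z - z  -- replace 1 occurrence(s) of y with (z - z)
  => ( 2 * ( z * ( z - z ) ) ) <= 19
stmt 1: y := x * x  -- replace 0 occurrence(s) of y with (x * x)
  => ( 2 * ( z * ( z - z ) ) ) <= 19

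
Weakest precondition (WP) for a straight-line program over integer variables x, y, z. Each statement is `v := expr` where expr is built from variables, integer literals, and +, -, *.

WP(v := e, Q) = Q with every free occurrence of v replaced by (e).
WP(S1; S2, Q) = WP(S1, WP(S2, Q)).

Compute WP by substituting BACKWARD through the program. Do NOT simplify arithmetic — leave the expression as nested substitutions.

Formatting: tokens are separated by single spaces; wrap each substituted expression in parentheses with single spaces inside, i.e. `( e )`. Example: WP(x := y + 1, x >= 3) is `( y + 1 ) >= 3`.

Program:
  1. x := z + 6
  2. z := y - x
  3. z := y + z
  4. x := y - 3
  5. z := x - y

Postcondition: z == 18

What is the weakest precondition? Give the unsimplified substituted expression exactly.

post: z == 18
stmt 5: z := x - y  -- replace 1 occurrence(s) of z with (x - y)
  => ( x - y ) == 18
stmt 4: x := y - 3  -- replace 1 occurrence(s) of x with (y - 3)
  => ( ( y - 3 ) - y ) == 18
stmt 3: z := y + z  -- replace 0 occurrence(s) of z with (y + z)
  => ( ( y - 3 ) - y ) == 18
stmt 2: z := y - x  -- replace 0 occurrence(s) of z with (y - x)
  => ( ( y - 3 ) - y ) == 18
stmt 1: x := z + 6  -- replace 0 occurrence(s) of x with (z + 6)
  => ( ( y - 3 ) - y ) == 18

Answer: ( ( y - 3 ) - y ) == 18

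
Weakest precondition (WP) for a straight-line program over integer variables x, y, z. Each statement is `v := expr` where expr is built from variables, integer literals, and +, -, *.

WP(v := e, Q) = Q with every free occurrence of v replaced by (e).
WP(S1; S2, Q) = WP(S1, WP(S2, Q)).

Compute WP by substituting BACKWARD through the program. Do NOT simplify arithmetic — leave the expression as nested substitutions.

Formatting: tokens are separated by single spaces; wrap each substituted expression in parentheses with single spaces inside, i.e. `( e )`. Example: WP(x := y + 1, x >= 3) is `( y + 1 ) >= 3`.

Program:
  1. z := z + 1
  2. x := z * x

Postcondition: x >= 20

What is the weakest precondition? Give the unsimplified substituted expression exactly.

Answer: ( ( z + 1 ) * x ) >= 20

Derivation:
post: x >= 20
stmt 2: x := z * x  -- replace 1 occurrence(s) of x with (z * x)
  => ( z * x ) >= 20
stmt 1: z := z + 1  -- replace 1 occurrence(s) of z with (z + 1)
  => ( ( z + 1 ) * x ) >= 20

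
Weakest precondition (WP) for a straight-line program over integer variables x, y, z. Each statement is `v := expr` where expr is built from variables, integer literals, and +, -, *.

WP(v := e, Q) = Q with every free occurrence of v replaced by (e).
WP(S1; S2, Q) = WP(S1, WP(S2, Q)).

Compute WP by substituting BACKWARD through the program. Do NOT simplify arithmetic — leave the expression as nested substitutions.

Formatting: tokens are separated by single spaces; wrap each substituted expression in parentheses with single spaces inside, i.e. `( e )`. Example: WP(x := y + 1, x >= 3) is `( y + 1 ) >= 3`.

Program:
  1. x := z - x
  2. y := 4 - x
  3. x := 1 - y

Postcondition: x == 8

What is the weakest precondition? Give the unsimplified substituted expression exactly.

post: x == 8
stmt 3: x := 1 - y  -- replace 1 occurrence(s) of x with (1 - y)
  => ( 1 - y ) == 8
stmt 2: y := 4 - x  -- replace 1 occurrence(s) of y with (4 - x)
  => ( 1 - ( 4 - x ) ) == 8
stmt 1: x := z - x  -- replace 1 occurrence(s) of x with (z - x)
  => ( 1 - ( 4 - ( z - x ) ) ) == 8

Answer: ( 1 - ( 4 - ( z - x ) ) ) == 8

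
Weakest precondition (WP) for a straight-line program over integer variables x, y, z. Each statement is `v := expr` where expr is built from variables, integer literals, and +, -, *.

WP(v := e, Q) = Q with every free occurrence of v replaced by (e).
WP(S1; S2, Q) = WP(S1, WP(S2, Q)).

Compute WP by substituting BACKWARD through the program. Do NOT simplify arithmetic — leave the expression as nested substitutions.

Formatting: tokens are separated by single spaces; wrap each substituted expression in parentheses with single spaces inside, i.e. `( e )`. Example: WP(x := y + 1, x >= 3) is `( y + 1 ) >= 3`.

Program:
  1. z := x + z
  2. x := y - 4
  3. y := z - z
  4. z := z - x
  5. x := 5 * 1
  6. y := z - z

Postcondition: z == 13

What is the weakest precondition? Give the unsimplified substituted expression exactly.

Answer: ( ( x + z ) - ( y - 4 ) ) == 13

Derivation:
post: z == 13
stmt 6: y := z - z  -- replace 0 occurrence(s) of y with (z - z)
  => z == 13
stmt 5: x := 5 * 1  -- replace 0 occurrence(s) of x with (5 * 1)
  => z == 13
stmt 4: z := z - x  -- replace 1 occurrence(s) of z with (z - x)
  => ( z - x ) == 13
stmt 3: y := z - z  -- replace 0 occurrence(s) of y with (z - z)
  => ( z - x ) == 13
stmt 2: x := y - 4  -- replace 1 occurrence(s) of x with (y - 4)
  => ( z - ( y - 4 ) ) == 13
stmt 1: z := x + z  -- replace 1 occurrence(s) of z with (x + z)
  => ( ( x + z ) - ( y - 4 ) ) == 13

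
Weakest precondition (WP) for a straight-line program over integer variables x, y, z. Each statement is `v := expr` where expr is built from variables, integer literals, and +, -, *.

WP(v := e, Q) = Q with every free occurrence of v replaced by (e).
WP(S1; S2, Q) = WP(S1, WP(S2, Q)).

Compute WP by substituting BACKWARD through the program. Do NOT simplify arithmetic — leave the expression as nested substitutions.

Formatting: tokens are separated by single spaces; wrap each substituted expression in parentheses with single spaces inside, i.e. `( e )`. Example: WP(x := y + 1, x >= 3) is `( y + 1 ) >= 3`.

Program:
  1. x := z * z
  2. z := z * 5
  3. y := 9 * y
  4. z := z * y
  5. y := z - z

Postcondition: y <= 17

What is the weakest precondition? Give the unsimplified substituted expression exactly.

Answer: ( ( ( z * 5 ) * ( 9 * y ) ) - ( ( z * 5 ) * ( 9 * y ) ) ) <= 17

Derivation:
post: y <= 17
stmt 5: y := z - z  -- replace 1 occurrence(s) of y with (z - z)
  => ( z - z ) <= 17
stmt 4: z := z * y  -- replace 2 occurrence(s) of z with (z * y)
  => ( ( z * y ) - ( z * y ) ) <= 17
stmt 3: y := 9 * y  -- replace 2 occurrence(s) of y with (9 * y)
  => ( ( z * ( 9 * y ) ) - ( z * ( 9 * y ) ) ) <= 17
stmt 2: z := z * 5  -- replace 2 occurrence(s) of z with (z * 5)
  => ( ( ( z * 5 ) * ( 9 * y ) ) - ( ( z * 5 ) * ( 9 * y ) ) ) <= 17
stmt 1: x := z * z  -- replace 0 occurrence(s) of x with (z * z)
  => ( ( ( z * 5 ) * ( 9 * y ) ) - ( ( z * 5 ) * ( 9 * y ) ) ) <= 17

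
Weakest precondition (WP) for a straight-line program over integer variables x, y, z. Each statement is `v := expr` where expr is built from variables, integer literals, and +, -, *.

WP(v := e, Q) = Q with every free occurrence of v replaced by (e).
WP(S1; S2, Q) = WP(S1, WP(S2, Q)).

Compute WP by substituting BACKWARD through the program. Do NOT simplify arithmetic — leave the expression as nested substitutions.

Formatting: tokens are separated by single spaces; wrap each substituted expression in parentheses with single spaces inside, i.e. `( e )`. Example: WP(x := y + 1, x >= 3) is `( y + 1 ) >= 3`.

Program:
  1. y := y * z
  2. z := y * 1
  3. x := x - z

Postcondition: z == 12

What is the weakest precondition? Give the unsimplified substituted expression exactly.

post: z == 12
stmt 3: x := x - z  -- replace 0 occurrence(s) of x with (x - z)
  => z == 12
stmt 2: z := y * 1  -- replace 1 occurrence(s) of z with (y * 1)
  => ( y * 1 ) == 12
stmt 1: y := y * z  -- replace 1 occurrence(s) of y with (y * z)
  => ( ( y * z ) * 1 ) == 12

Answer: ( ( y * z ) * 1 ) == 12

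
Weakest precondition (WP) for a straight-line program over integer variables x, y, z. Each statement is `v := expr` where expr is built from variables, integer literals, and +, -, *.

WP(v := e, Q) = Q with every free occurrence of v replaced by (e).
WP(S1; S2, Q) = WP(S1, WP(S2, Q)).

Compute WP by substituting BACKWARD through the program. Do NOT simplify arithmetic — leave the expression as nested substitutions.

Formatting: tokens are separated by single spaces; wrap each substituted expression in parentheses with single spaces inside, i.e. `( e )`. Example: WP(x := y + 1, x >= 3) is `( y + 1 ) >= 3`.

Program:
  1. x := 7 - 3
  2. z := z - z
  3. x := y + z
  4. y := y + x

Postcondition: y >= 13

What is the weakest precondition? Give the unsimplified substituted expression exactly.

post: y >= 13
stmt 4: y := y + x  -- replace 1 occurrence(s) of y with (y + x)
  => ( y + x ) >= 13
stmt 3: x := y + z  -- replace 1 occurrence(s) of x with (y + z)
  => ( y + ( y + z ) ) >= 13
stmt 2: z := z - z  -- replace 1 occurrence(s) of z with (z - z)
  => ( y + ( y + ( z - z ) ) ) >= 13
stmt 1: x := 7 - 3  -- replace 0 occurrence(s) of x with (7 - 3)
  => ( y + ( y + ( z - z ) ) ) >= 13

Answer: ( y + ( y + ( z - z ) ) ) >= 13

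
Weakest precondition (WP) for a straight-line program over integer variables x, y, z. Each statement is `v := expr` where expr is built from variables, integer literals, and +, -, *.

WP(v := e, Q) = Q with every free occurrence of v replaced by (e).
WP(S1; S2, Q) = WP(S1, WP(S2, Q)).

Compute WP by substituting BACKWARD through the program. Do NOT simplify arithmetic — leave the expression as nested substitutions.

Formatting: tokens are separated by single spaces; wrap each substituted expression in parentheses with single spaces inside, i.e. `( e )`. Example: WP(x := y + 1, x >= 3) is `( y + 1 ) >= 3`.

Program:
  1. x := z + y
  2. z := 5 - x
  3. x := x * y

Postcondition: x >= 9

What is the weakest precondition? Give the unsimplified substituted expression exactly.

Answer: ( ( z + y ) * y ) >= 9

Derivation:
post: x >= 9
stmt 3: x := x * y  -- replace 1 occurrence(s) of x with (x * y)
  => ( x * y ) >= 9
stmt 2: z := 5 - x  -- replace 0 occurrence(s) of z with (5 - x)
  => ( x * y ) >= 9
stmt 1: x := z + y  -- replace 1 occurrence(s) of x with (z + y)
  => ( ( z + y ) * y ) >= 9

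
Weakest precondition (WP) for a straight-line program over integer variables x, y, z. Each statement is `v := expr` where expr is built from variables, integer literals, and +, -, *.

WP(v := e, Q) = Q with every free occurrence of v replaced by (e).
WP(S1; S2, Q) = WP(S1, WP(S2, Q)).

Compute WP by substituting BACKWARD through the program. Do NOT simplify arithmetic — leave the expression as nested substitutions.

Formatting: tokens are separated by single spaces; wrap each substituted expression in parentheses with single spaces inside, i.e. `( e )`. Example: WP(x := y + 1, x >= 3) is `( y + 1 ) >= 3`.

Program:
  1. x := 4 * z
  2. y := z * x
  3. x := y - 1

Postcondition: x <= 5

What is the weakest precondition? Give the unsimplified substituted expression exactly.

post: x <= 5
stmt 3: x := y - 1  -- replace 1 occurrence(s) of x with (y - 1)
  => ( y - 1 ) <= 5
stmt 2: y := z * x  -- replace 1 occurrence(s) of y with (z * x)
  => ( ( z * x ) - 1 ) <= 5
stmt 1: x := 4 * z  -- replace 1 occurrence(s) of x with (4 * z)
  => ( ( z * ( 4 * z ) ) - 1 ) <= 5

Answer: ( ( z * ( 4 * z ) ) - 1 ) <= 5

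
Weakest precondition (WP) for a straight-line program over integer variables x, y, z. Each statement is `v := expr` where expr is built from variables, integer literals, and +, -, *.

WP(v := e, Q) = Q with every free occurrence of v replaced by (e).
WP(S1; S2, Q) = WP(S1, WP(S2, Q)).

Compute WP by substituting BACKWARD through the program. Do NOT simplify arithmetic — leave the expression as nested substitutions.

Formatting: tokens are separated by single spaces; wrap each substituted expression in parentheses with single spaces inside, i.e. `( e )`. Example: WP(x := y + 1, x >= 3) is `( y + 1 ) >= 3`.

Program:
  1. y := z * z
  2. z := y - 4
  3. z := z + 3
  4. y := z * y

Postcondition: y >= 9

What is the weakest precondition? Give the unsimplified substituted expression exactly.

Answer: ( ( ( ( z * z ) - 4 ) + 3 ) * ( z * z ) ) >= 9

Derivation:
post: y >= 9
stmt 4: y := z * y  -- replace 1 occurrence(s) of y with (z * y)
  => ( z * y ) >= 9
stmt 3: z := z + 3  -- replace 1 occurrence(s) of z with (z + 3)
  => ( ( z + 3 ) * y ) >= 9
stmt 2: z := y - 4  -- replace 1 occurrence(s) of z with (y - 4)
  => ( ( ( y - 4 ) + 3 ) * y ) >= 9
stmt 1: y := z * z  -- replace 2 occurrence(s) of y with (z * z)
  => ( ( ( ( z * z ) - 4 ) + 3 ) * ( z * z ) ) >= 9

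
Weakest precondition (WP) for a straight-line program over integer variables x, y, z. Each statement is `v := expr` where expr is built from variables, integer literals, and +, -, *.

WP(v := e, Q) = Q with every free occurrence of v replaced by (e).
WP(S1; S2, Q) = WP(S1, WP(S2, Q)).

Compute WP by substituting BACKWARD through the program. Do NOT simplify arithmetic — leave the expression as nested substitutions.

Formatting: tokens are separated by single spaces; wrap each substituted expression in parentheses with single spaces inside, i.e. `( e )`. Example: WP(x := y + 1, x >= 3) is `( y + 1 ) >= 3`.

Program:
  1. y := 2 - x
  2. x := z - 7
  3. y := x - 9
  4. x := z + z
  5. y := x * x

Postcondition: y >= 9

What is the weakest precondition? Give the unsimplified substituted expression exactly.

post: y >= 9
stmt 5: y := x * x  -- replace 1 occurrence(s) of y with (x * x)
  => ( x * x ) >= 9
stmt 4: x := z + z  -- replace 2 occurrence(s) of x with (z + z)
  => ( ( z + z ) * ( z + z ) ) >= 9
stmt 3: y := x - 9  -- replace 0 occurrence(s) of y with (x - 9)
  => ( ( z + z ) * ( z + z ) ) >= 9
stmt 2: x := z - 7  -- replace 0 occurrence(s) of x with (z - 7)
  => ( ( z + z ) * ( z + z ) ) >= 9
stmt 1: y := 2 - x  -- replace 0 occurrence(s) of y with (2 - x)
  => ( ( z + z ) * ( z + z ) ) >= 9

Answer: ( ( z + z ) * ( z + z ) ) >= 9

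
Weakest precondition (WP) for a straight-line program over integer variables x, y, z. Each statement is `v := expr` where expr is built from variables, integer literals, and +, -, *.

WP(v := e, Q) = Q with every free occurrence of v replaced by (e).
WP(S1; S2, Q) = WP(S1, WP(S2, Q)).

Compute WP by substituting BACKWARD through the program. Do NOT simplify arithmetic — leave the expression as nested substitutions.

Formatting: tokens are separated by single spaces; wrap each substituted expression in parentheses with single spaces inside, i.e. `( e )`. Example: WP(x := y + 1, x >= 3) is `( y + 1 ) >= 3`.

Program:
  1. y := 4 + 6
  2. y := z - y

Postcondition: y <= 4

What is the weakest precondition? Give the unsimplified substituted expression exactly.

Answer: ( z - ( 4 + 6 ) ) <= 4

Derivation:
post: y <= 4
stmt 2: y := z - y  -- replace 1 occurrence(s) of y with (z - y)
  => ( z - y ) <= 4
stmt 1: y := 4 + 6  -- replace 1 occurrence(s) of y with (4 + 6)
  => ( z - ( 4 + 6 ) ) <= 4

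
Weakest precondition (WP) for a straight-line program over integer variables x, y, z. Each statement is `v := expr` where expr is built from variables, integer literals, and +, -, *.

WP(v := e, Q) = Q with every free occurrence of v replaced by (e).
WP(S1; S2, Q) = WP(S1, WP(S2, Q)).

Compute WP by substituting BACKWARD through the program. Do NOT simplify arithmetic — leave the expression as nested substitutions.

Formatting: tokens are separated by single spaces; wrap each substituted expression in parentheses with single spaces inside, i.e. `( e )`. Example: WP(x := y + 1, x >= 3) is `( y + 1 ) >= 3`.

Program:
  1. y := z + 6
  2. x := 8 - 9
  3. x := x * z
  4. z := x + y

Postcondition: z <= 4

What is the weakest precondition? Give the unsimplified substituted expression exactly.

Answer: ( ( ( 8 - 9 ) * z ) + ( z + 6 ) ) <= 4

Derivation:
post: z <= 4
stmt 4: z := x + y  -- replace 1 occurrence(s) of z with (x + y)
  => ( x + y ) <= 4
stmt 3: x := x * z  -- replace 1 occurrence(s) of x with (x * z)
  => ( ( x * z ) + y ) <= 4
stmt 2: x := 8 - 9  -- replace 1 occurrence(s) of x with (8 - 9)
  => ( ( ( 8 - 9 ) * z ) + y ) <= 4
stmt 1: y := z + 6  -- replace 1 occurrence(s) of y with (z + 6)
  => ( ( ( 8 - 9 ) * z ) + ( z + 6 ) ) <= 4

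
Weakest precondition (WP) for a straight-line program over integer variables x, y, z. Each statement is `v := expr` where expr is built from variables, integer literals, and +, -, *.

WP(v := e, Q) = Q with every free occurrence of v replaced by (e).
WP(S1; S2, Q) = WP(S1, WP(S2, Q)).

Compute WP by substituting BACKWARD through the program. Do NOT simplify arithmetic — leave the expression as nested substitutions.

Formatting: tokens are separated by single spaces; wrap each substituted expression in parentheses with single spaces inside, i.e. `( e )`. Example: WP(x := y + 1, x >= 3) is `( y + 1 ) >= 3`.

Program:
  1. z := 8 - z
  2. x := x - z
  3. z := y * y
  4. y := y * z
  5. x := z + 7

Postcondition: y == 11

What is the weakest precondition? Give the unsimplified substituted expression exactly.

Answer: ( y * ( y * y ) ) == 11

Derivation:
post: y == 11
stmt 5: x := z + 7  -- replace 0 occurrence(s) of x with (z + 7)
  => y == 11
stmt 4: y := y * z  -- replace 1 occurrence(s) of y with (y * z)
  => ( y * z ) == 11
stmt 3: z := y * y  -- replace 1 occurrence(s) of z with (y * y)
  => ( y * ( y * y ) ) == 11
stmt 2: x := x - z  -- replace 0 occurrence(s) of x with (x - z)
  => ( y * ( y * y ) ) == 11
stmt 1: z := 8 - z  -- replace 0 occurrence(s) of z with (8 - z)
  => ( y * ( y * y ) ) == 11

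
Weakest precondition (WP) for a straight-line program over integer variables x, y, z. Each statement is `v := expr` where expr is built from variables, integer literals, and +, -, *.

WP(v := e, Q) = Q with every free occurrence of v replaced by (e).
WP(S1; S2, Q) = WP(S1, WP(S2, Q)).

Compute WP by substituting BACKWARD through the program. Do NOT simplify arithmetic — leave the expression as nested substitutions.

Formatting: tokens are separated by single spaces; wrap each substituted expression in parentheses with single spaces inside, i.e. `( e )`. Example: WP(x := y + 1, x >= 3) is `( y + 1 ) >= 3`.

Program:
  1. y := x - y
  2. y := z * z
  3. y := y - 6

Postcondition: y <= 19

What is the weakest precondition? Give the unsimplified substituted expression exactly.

post: y <= 19
stmt 3: y := y - 6  -- replace 1 occurrence(s) of y with (y - 6)
  => ( y - 6 ) <= 19
stmt 2: y := z * z  -- replace 1 occurrence(s) of y with (z * z)
  => ( ( z * z ) - 6 ) <= 19
stmt 1: y := x - y  -- replace 0 occurrence(s) of y with (x - y)
  => ( ( z * z ) - 6 ) <= 19

Answer: ( ( z * z ) - 6 ) <= 19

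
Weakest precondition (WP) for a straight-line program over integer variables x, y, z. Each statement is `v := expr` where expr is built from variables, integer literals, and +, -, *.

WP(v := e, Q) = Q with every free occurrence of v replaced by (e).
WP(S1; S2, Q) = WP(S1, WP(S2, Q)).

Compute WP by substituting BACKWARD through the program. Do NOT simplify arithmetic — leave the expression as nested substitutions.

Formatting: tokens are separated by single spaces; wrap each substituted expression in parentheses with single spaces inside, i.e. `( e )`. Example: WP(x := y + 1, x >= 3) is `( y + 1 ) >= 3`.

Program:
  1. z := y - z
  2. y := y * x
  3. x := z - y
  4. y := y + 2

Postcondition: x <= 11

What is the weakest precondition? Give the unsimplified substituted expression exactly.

Answer: ( ( y - z ) - ( y * x ) ) <= 11

Derivation:
post: x <= 11
stmt 4: y := y + 2  -- replace 0 occurrence(s) of y with (y + 2)
  => x <= 11
stmt 3: x := z - y  -- replace 1 occurrence(s) of x with (z - y)
  => ( z - y ) <= 11
stmt 2: y := y * x  -- replace 1 occurrence(s) of y with (y * x)
  => ( z - ( y * x ) ) <= 11
stmt 1: z := y - z  -- replace 1 occurrence(s) of z with (y - z)
  => ( ( y - z ) - ( y * x ) ) <= 11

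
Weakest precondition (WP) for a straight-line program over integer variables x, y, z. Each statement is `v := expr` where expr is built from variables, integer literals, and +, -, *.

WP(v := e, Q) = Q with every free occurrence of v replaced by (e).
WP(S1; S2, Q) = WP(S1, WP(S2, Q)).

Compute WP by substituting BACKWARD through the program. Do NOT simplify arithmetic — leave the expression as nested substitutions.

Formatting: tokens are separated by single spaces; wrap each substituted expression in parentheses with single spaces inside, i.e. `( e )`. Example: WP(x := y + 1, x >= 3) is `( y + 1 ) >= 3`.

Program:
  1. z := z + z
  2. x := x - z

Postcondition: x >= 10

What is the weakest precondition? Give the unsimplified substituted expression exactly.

post: x >= 10
stmt 2: x := x - z  -- replace 1 occurrence(s) of x with (x - z)
  => ( x - z ) >= 10
stmt 1: z := z + z  -- replace 1 occurrence(s) of z with (z + z)
  => ( x - ( z + z ) ) >= 10

Answer: ( x - ( z + z ) ) >= 10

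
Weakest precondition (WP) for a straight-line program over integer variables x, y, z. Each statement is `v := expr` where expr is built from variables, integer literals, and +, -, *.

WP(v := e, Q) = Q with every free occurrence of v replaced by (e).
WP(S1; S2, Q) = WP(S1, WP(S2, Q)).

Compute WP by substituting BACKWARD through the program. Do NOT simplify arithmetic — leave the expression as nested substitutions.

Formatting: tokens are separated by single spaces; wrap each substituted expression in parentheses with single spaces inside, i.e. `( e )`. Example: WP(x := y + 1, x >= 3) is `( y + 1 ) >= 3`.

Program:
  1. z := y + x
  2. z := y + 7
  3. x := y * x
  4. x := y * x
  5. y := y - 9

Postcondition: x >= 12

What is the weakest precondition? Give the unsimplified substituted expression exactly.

post: x >= 12
stmt 5: y := y - 9  -- replace 0 occurrence(s) of y with (y - 9)
  => x >= 12
stmt 4: x := y * x  -- replace 1 occurrence(s) of x with (y * x)
  => ( y * x ) >= 12
stmt 3: x := y * x  -- replace 1 occurrence(s) of x with (y * x)
  => ( y * ( y * x ) ) >= 12
stmt 2: z := y + 7  -- replace 0 occurrence(s) of z with (y + 7)
  => ( y * ( y * x ) ) >= 12
stmt 1: z := y + x  -- replace 0 occurrence(s) of z with (y + x)
  => ( y * ( y * x ) ) >= 12

Answer: ( y * ( y * x ) ) >= 12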